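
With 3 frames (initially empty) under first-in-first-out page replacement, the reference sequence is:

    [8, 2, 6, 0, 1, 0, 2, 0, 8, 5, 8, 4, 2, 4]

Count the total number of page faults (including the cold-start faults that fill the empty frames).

8 → miss, frames [8]
2 → miss, frames [8, 2]
6 → miss, frames [8, 2, 6]
0 → miss, evict 8, frames [2, 6, 0]
1 → miss, evict 2, frames [6, 0, 1]
0 → hit
2 → miss, evict 6, frames [0, 1, 2]
0 → hit
8 → miss, evict 0, frames [1, 2, 8]
5 → miss, evict 1, frames [2, 8, 5]
8 → hit
4 → miss, evict 2, frames [8, 5, 4]
2 → miss, evict 8, frames [5, 4, 2]
4 → hit
Page faults: 10.

10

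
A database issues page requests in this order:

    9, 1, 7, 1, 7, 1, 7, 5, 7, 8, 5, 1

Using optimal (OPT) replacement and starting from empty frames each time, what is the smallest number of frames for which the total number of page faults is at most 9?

f=1: 12 faults
f=2: 6 faults
f=3: 5 faults
f=4: 5 faults
f=5: 5 faults
Smallest f with faults ≤ 9 is 2.

2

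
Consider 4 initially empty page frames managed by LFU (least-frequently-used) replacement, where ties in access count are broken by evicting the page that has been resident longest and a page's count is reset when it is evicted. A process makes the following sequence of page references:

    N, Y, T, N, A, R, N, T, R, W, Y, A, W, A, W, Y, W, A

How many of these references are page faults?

N → fault, frames (N)
Y → fault, frames (N Y)
T → fault, frames (N Y T)
N → hit
A → fault, frames (N Y T A)
R → fault, evict Y, frames (N T A R)
N → hit
T → hit
R → hit
W → fault, evict A, frames (N T R W)
Y → fault, evict W, frames (N T R Y)
A → fault, evict Y, frames (N T R A)
W → fault, evict A, frames (N T R W)
A → fault, evict W, frames (N T R A)
W → fault, evict A, frames (N T R W)
Y → fault, evict W, frames (N T R Y)
W → fault, evict Y, frames (N T R W)
A → fault, evict W, frames (N T R A)
Page faults: 14.

14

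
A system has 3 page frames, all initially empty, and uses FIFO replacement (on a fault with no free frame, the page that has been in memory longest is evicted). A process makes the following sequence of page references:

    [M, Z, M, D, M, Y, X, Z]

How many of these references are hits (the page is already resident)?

M → fault, frames (M)
Z → fault, frames (M Z)
M → hit
D → fault, frames (M Z D)
M → hit
Y → fault, evict M, frames (Z D Y)
X → fault, evict Z, frames (D Y X)
Z → fault, evict D, frames (Y X Z)
Hits: 2.

2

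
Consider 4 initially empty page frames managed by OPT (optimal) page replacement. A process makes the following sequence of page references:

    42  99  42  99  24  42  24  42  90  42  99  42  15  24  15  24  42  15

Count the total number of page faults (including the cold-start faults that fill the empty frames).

42: miss, frames {42}
99: miss, frames {42,99}
42: hit
99: hit
24: miss, frames {42,99,24}
42: hit
24: hit
42: hit
90: miss, frames {42,99,24,90}
42: hit
99: hit
42: hit
15: miss, evict 90, frames {42,99,24,15}
24: hit
15: hit
24: hit
42: hit
15: hit
Page faults: 5.

5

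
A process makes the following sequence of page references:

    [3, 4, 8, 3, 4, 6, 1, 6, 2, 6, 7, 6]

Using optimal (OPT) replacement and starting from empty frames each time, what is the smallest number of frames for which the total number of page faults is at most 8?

f=1: 12 faults
f=2: 8 faults
f=3: 7 faults
f=4: 7 faults
f=5: 7 faults
f=6: 7 faults
f=7: 7 faults
Smallest f with faults ≤ 8 is 2.

2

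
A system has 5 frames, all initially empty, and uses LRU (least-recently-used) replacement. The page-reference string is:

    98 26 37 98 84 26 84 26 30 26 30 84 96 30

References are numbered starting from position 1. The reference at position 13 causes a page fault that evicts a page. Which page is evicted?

37

pos 1: 98 -> fault, frames (98)
pos 2: 26 -> fault, frames (98 26)
pos 3: 37 -> fault, frames (98 26 37)
pos 4: 98 -> hit
pos 5: 84 -> fault, frames (26 37 98 84)
pos 6: 26 -> hit
pos 7: 84 -> hit
pos 8: 26 -> hit
pos 9: 30 -> fault, frames (37 98 84 26 30)
pos 10: 26 -> hit
pos 11: 30 -> hit
pos 12: 84 -> hit
pos 13: 96 -> fault, evict 37, frames (98 26 30 84 96)
At position 13, page 37 is evicted.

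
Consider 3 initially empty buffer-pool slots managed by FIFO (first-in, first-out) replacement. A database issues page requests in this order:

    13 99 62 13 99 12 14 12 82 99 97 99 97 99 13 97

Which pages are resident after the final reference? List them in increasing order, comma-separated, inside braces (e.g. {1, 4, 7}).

13 -> miss, frames {13}
99 -> miss, frames {13,99}
62 -> miss, frames {13,99,62}
13 -> hit
99 -> hit
12 -> miss, evict 13, frames {99,62,12}
14 -> miss, evict 99, frames {62,12,14}
12 -> hit
82 -> miss, evict 62, frames {12,14,82}
99 -> miss, evict 12, frames {14,82,99}
97 -> miss, evict 14, frames {82,99,97}
99 -> hit
97 -> hit
99 -> hit
13 -> miss, evict 82, frames {99,97,13}
97 -> hit

{13, 97, 99}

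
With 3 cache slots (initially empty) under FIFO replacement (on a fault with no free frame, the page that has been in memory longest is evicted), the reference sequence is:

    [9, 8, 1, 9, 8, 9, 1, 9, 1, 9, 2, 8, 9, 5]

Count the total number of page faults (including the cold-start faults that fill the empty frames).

9: fault, frames (9)
8: fault, frames (9 8)
1: fault, frames (9 8 1)
9: hit
8: hit
9: hit
1: hit
9: hit
1: hit
9: hit
2: fault, evict 9, frames (8 1 2)
8: hit
9: fault, evict 8, frames (1 2 9)
5: fault, evict 1, frames (2 9 5)
Page faults: 6.

6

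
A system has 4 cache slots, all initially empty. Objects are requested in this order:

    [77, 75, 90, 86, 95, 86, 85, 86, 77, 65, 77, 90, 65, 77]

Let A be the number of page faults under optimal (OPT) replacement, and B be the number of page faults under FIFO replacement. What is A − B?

-2

Under OPT: F F F F F . F . . F . . . . → 7 faults.
Under FIFO: F F F F F . F . F F . F . . → 9 faults.
A − B = 7 − 9 = -2.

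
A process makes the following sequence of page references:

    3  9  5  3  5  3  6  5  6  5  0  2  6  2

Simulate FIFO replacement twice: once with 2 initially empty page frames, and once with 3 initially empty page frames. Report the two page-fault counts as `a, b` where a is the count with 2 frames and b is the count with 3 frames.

9, 6

2 frames: F F F F . . F F . . F F F . → 9 faults.
3 frames: F F F . . . F . . . F F . . → 6 faults.
6 < 9: adding a frame reduced faults, as is typical.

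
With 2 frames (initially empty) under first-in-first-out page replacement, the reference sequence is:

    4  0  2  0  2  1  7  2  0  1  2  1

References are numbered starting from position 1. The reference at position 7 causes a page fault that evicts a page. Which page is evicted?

pos 1: 4 → fault, frames [4]
pos 2: 0 → fault, frames [4, 0]
pos 3: 2 → fault, evict 4, frames [0, 2]
pos 4: 0 → hit
pos 5: 2 → hit
pos 6: 1 → fault, evict 0, frames [2, 1]
pos 7: 7 → fault, evict 2, frames [1, 7]
At position 7, page 2 is evicted.

2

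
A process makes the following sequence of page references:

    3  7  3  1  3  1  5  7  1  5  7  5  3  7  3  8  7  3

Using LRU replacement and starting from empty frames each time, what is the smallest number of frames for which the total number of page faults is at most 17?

2

f=1: 18 faults
f=2: 13 faults
f=3: 7 faults
f=4: 5 faults
f=5: 5 faults
Smallest f with faults ≤ 17 is 2.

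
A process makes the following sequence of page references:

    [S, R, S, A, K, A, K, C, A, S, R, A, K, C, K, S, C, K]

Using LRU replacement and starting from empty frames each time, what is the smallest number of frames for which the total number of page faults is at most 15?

2

f=1: 18 faults
f=2: 14 faults
f=3: 10 faults
f=4: 9 faults
f=5: 5 faults
Smallest f with faults ≤ 15 is 2.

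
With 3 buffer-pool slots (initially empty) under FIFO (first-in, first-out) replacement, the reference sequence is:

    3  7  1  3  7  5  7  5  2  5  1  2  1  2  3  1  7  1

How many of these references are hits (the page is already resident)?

10

3: miss, frames (3)
7: miss, frames (3 7)
1: miss, frames (3 7 1)
3: hit
7: hit
5: miss, evict 3, frames (7 1 5)
7: hit
5: hit
2: miss, evict 7, frames (1 5 2)
5: hit
1: hit
2: hit
1: hit
2: hit
3: miss, evict 1, frames (5 2 3)
1: miss, evict 5, frames (2 3 1)
7: miss, evict 2, frames (3 1 7)
1: hit
Hits: 10.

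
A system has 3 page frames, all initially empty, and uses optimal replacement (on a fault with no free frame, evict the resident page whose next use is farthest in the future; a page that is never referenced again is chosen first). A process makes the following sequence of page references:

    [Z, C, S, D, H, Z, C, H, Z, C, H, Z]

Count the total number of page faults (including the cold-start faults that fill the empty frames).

Z → fault, frames (Z)
C → fault, frames (Z C)
S → fault, frames (Z C S)
D → fault, evict S, frames (Z C D)
H → fault, evict D, frames (Z C H)
Z → hit
C → hit
H → hit
Z → hit
C → hit
H → hit
Z → hit
Page faults: 5.

5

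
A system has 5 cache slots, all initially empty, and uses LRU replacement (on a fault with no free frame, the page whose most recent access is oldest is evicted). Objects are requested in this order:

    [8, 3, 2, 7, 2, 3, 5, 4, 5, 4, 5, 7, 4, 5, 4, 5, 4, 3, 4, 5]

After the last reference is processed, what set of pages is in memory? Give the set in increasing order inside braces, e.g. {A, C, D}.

{2, 3, 4, 5, 7}

8 → miss, frames (8)
3 → miss, frames (8 3)
2 → miss, frames (8 3 2)
7 → miss, frames (8 3 2 7)
2 → hit
3 → hit
5 → miss, frames (8 7 2 3 5)
4 → miss, evict 8, frames (7 2 3 5 4)
5 → hit
4 → hit
5 → hit
7 → hit
4 → hit
5 → hit
4 → hit
5 → hit
4 → hit
3 → hit
4 → hit
5 → hit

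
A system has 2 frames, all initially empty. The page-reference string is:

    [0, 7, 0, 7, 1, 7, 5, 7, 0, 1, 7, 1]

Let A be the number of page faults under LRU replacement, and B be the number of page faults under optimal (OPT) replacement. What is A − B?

1

Under LRU: F F . . F . F . F F F . → 7 faults.
Under OPT: F F . . F . F . F F . . → 6 faults.
A − B = 7 − 6 = 1.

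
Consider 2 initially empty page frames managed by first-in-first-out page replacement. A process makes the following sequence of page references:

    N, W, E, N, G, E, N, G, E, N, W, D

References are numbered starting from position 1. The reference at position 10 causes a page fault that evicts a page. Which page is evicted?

pos 1: N → miss, frames (N)
pos 2: W → miss, frames (N W)
pos 3: E → miss, evict N, frames (W E)
pos 4: N → miss, evict W, frames (E N)
pos 5: G → miss, evict E, frames (N G)
pos 6: E → miss, evict N, frames (G E)
pos 7: N → miss, evict G, frames (E N)
pos 8: G → miss, evict E, frames (N G)
pos 9: E → miss, evict N, frames (G E)
pos 10: N → miss, evict G, frames (E N)
At position 10, page G is evicted.

G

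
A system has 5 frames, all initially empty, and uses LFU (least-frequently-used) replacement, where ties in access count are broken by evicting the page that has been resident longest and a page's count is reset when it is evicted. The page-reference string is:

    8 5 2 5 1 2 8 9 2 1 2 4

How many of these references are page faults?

6

8 -> miss, frames [8]
5 -> miss, frames [8, 5]
2 -> miss, frames [8, 5, 2]
5 -> hit
1 -> miss, frames [8, 5, 2, 1]
2 -> hit
8 -> hit
9 -> miss, frames [8, 5, 2, 1, 9]
2 -> hit
1 -> hit
2 -> hit
4 -> miss, evict 9, frames [8, 5, 2, 1, 4]
Page faults: 6.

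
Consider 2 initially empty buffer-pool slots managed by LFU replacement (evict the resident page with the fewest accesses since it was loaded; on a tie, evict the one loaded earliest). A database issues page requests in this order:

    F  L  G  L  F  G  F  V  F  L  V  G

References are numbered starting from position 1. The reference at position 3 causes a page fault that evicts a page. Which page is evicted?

pos 1: F -> miss, frames [F]
pos 2: L -> miss, frames [F, L]
pos 3: G -> miss, evict F, frames [L, G]
At position 3, page F is evicted.

F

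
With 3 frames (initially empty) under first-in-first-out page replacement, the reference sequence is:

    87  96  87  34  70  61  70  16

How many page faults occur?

6

87: fault, frames [87]
96: fault, frames [87, 96]
87: hit
34: fault, frames [87, 96, 34]
70: fault, evict 87, frames [96, 34, 70]
61: fault, evict 96, frames [34, 70, 61]
70: hit
16: fault, evict 34, frames [70, 61, 16]
Page faults: 6.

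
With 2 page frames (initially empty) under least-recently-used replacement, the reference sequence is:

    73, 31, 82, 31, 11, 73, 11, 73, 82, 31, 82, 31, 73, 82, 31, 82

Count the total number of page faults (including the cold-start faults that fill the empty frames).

10

73 → miss, frames {73}
31 → miss, frames {73,31}
82 → miss, evict 73, frames {31,82}
31 → hit
11 → miss, evict 82, frames {31,11}
73 → miss, evict 31, frames {11,73}
11 → hit
73 → hit
82 → miss, evict 11, frames {73,82}
31 → miss, evict 73, frames {82,31}
82 → hit
31 → hit
73 → miss, evict 82, frames {31,73}
82 → miss, evict 31, frames {73,82}
31 → miss, evict 73, frames {82,31}
82 → hit
Page faults: 10.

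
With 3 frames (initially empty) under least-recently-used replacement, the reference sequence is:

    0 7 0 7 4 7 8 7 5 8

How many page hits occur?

5

0: miss, frames [0]
7: miss, frames [0, 7]
0: hit
7: hit
4: miss, frames [0, 7, 4]
7: hit
8: miss, evict 0, frames [4, 7, 8]
7: hit
5: miss, evict 4, frames [8, 7, 5]
8: hit
Hits: 5.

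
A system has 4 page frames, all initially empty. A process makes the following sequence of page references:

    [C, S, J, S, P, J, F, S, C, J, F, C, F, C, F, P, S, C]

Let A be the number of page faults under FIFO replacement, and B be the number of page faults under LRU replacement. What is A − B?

Under FIFO: F F F . F . F . F . . . . . . . F . → 7 faults.
Under LRU: F F F . F . F . F . . . . . . F F . → 8 faults.
A − B = 7 − 8 = -1.

-1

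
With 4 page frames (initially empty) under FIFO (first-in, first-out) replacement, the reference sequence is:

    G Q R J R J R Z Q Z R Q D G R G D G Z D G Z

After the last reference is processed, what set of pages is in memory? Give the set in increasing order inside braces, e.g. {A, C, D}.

G → fault, frames (G)
Q → fault, frames (G Q)
R → fault, frames (G Q R)
J → fault, frames (G Q R J)
R → hit
J → hit
R → hit
Z → fault, evict G, frames (Q R J Z)
Q → hit
Z → hit
R → hit
Q → hit
D → fault, evict Q, frames (R J Z D)
G → fault, evict R, frames (J Z D G)
R → fault, evict J, frames (Z D G R)
G → hit
D → hit
G → hit
Z → hit
D → hit
G → hit
Z → hit

{D, G, R, Z}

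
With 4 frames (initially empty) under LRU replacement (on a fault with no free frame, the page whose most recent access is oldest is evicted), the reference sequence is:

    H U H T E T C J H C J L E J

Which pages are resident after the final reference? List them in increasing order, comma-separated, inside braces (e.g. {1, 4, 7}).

H -> fault, frames [H]
U -> fault, frames [H, U]
H -> hit
T -> fault, frames [U, H, T]
E -> fault, frames [U, H, T, E]
T -> hit
C -> fault, evict U, frames [H, E, T, C]
J -> fault, evict H, frames [E, T, C, J]
H -> fault, evict E, frames [T, C, J, H]
C -> hit
J -> hit
L -> fault, evict T, frames [H, C, J, L]
E -> fault, evict H, frames [C, J, L, E]
J -> hit

{C, E, J, L}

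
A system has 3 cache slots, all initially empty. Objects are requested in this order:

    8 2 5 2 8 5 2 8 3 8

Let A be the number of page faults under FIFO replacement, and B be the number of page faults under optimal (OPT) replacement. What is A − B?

1

Under FIFO: F F F . . . . . F F → 5 faults.
Under OPT: F F F . . . . . F . → 4 faults.
A − B = 5 − 4 = 1.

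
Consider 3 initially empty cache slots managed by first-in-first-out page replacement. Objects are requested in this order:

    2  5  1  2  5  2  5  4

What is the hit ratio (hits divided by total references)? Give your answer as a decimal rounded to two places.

0.50

2 → miss, frames [2]
5 → miss, frames [2, 5]
1 → miss, frames [2, 5, 1]
2 → hit
5 → hit
2 → hit
5 → hit
4 → miss, evict 2, frames [5, 1, 4]
Hits: 4 of 8 references → 4/8 = 0.5000.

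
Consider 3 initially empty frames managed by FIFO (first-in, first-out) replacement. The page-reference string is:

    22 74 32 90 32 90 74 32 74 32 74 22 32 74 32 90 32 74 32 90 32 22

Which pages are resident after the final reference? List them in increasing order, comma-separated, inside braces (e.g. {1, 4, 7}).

{22, 32, 90}

22 → fault, frames {22}
74 → fault, frames {22,74}
32 → fault, frames {22,74,32}
90 → fault, evict 22, frames {74,32,90}
32 → hit
90 → hit
74 → hit
32 → hit
74 → hit
32 → hit
74 → hit
22 → fault, evict 74, frames {32,90,22}
32 → hit
74 → fault, evict 32, frames {90,22,74}
32 → fault, evict 90, frames {22,74,32}
90 → fault, evict 22, frames {74,32,90}
32 → hit
74 → hit
32 → hit
90 → hit
32 → hit
22 → fault, evict 74, frames {32,90,22}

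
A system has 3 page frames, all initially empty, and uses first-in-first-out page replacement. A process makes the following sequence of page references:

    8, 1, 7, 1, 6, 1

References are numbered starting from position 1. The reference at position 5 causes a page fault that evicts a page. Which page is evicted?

pos 1: 8: miss, frames [8]
pos 2: 1: miss, frames [8, 1]
pos 3: 7: miss, frames [8, 1, 7]
pos 4: 1: hit
pos 5: 6: miss, evict 8, frames [1, 7, 6]
At position 5, page 8 is evicted.

8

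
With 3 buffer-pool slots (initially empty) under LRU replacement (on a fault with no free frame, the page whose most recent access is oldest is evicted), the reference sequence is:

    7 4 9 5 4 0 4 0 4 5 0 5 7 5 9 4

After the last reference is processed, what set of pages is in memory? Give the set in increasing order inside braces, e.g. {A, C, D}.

7 -> miss, frames (7)
4 -> miss, frames (7 4)
9 -> miss, frames (7 4 9)
5 -> miss, evict 7, frames (4 9 5)
4 -> hit
0 -> miss, evict 9, frames (5 4 0)
4 -> hit
0 -> hit
4 -> hit
5 -> hit
0 -> hit
5 -> hit
7 -> miss, evict 4, frames (0 5 7)
5 -> hit
9 -> miss, evict 0, frames (7 5 9)
4 -> miss, evict 7, frames (5 9 4)

{4, 5, 9}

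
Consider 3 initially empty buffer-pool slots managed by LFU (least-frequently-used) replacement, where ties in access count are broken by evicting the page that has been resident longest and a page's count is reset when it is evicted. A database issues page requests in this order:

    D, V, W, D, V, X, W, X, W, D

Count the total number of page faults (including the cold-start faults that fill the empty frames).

D: fault, frames (D)
V: fault, frames (D V)
W: fault, frames (D V W)
D: hit
V: hit
X: fault, evict W, frames (D V X)
W: fault, evict X, frames (D V W)
X: fault, evict W, frames (D V X)
W: fault, evict X, frames (D V W)
D: hit
Page faults: 7.

7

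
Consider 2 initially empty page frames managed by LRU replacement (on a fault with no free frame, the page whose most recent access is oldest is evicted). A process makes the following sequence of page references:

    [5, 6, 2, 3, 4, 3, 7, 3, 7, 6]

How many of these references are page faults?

5 → fault, frames (5)
6 → fault, frames (5 6)
2 → fault, evict 5, frames (6 2)
3 → fault, evict 6, frames (2 3)
4 → fault, evict 2, frames (3 4)
3 → hit
7 → fault, evict 4, frames (3 7)
3 → hit
7 → hit
6 → fault, evict 3, frames (7 6)
Page faults: 7.

7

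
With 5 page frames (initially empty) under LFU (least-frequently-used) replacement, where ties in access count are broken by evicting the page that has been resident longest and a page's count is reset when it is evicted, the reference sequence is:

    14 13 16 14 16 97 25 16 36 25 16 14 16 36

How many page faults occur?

6

14 → fault, frames (14)
13 → fault, frames (14 13)
16 → fault, frames (14 13 16)
14 → hit
16 → hit
97 → fault, frames (14 13 16 97)
25 → fault, frames (14 13 16 97 25)
16 → hit
36 → fault, evict 13, frames (14 16 97 25 36)
25 → hit
16 → hit
14 → hit
16 → hit
36 → hit
Page faults: 6.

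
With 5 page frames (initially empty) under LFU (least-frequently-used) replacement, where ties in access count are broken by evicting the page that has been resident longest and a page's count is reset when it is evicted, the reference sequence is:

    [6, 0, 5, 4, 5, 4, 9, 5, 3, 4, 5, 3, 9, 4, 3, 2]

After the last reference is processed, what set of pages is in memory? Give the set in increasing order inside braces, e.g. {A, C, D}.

{2, 3, 4, 5, 9}

6 -> miss, frames {6}
0 -> miss, frames {6,0}
5 -> miss, frames {6,0,5}
4 -> miss, frames {6,0,5,4}
5 -> hit
4 -> hit
9 -> miss, frames {6,0,5,4,9}
5 -> hit
3 -> miss, evict 6, frames {0,5,4,9,3}
4 -> hit
5 -> hit
3 -> hit
9 -> hit
4 -> hit
3 -> hit
2 -> miss, evict 0, frames {5,4,9,3,2}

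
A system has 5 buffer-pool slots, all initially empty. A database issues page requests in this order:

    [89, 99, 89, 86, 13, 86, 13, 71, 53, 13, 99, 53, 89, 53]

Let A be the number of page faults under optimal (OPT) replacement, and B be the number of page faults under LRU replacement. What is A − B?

Under OPT: F F . F F . . F F . . . . . → 6 faults.
Under LRU: F F . F F . . F F . F . F . → 8 faults.
A − B = 6 − 8 = -2.

-2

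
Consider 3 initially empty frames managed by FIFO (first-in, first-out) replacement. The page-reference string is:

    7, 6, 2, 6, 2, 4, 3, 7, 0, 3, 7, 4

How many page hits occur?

4

7: fault, frames [7]
6: fault, frames [7, 6]
2: fault, frames [7, 6, 2]
6: hit
2: hit
4: fault, evict 7, frames [6, 2, 4]
3: fault, evict 6, frames [2, 4, 3]
7: fault, evict 2, frames [4, 3, 7]
0: fault, evict 4, frames [3, 7, 0]
3: hit
7: hit
4: fault, evict 3, frames [7, 0, 4]
Hits: 4.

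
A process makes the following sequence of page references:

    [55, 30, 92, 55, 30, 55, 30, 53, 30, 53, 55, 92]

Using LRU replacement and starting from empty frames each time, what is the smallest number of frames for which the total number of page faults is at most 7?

3

f=1: 12 faults
f=2: 8 faults
f=3: 5 faults
f=4: 4 faults
Smallest f with faults ≤ 7 is 3.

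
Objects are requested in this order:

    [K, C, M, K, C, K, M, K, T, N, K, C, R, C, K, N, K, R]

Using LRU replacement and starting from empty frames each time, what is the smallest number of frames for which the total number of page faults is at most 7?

f=1: 18 faults
f=2: 14 faults
f=3: 9 faults
f=4: 7 faults
f=5: 6 faults
f=6: 6 faults
Smallest f with faults ≤ 7 is 4.

4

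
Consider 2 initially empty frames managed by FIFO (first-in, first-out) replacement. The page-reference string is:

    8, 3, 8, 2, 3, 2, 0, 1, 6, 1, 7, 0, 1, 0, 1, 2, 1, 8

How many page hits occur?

8 → fault, frames [8]
3 → fault, frames [8, 3]
8 → hit
2 → fault, evict 8, frames [3, 2]
3 → hit
2 → hit
0 → fault, evict 3, frames [2, 0]
1 → fault, evict 2, frames [0, 1]
6 → fault, evict 0, frames [1, 6]
1 → hit
7 → fault, evict 1, frames [6, 7]
0 → fault, evict 6, frames [7, 0]
1 → fault, evict 7, frames [0, 1]
0 → hit
1 → hit
2 → fault, evict 0, frames [1, 2]
1 → hit
8 → fault, evict 1, frames [2, 8]
Hits: 7.

7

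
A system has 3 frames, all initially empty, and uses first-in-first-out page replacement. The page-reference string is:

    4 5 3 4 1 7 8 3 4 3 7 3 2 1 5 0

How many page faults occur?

4: miss, frames {4}
5: miss, frames {4,5}
3: miss, frames {4,5,3}
4: hit
1: miss, evict 4, frames {5,3,1}
7: miss, evict 5, frames {3,1,7}
8: miss, evict 3, frames {1,7,8}
3: miss, evict 1, frames {7,8,3}
4: miss, evict 7, frames {8,3,4}
3: hit
7: miss, evict 8, frames {3,4,7}
3: hit
2: miss, evict 3, frames {4,7,2}
1: miss, evict 4, frames {7,2,1}
5: miss, evict 7, frames {2,1,5}
0: miss, evict 2, frames {1,5,0}
Page faults: 13.

13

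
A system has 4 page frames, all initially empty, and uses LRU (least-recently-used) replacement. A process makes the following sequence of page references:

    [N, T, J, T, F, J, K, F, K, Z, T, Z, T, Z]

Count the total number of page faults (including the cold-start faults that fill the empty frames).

N → miss, frames [N]
T → miss, frames [N, T]
J → miss, frames [N, T, J]
T → hit
F → miss, frames [N, J, T, F]
J → hit
K → miss, evict N, frames [T, F, J, K]
F → hit
K → hit
Z → miss, evict T, frames [J, F, K, Z]
T → miss, evict J, frames [F, K, Z, T]
Z → hit
T → hit
Z → hit
Page faults: 7.

7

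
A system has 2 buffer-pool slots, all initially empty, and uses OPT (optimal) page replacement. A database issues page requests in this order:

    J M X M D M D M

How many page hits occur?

4

J -> fault, frames {J}
M -> fault, frames {J,M}
X -> fault, evict J, frames {M,X}
M -> hit
D -> fault, evict X, frames {M,D}
M -> hit
D -> hit
M -> hit
Hits: 4.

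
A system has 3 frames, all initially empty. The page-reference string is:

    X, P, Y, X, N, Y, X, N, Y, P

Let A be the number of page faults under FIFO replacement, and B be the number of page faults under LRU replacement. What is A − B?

1

Under FIFO: F F F . F . F . . F → 6 faults.
Under LRU: F F F . F . . . . F → 5 faults.
A − B = 6 − 5 = 1.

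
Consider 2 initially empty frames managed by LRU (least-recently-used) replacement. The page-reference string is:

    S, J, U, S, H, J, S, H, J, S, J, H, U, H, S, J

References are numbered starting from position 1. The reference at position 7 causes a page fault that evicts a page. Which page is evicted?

H

pos 1: S → miss, frames (S)
pos 2: J → miss, frames (S J)
pos 3: U → miss, evict S, frames (J U)
pos 4: S → miss, evict J, frames (U S)
pos 5: H → miss, evict U, frames (S H)
pos 6: J → miss, evict S, frames (H J)
pos 7: S → miss, evict H, frames (J S)
At position 7, page H is evicted.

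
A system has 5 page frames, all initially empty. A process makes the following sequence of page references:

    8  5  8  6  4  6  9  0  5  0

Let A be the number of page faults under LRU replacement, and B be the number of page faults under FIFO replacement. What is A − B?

1

Under LRU: F F . F F . F F F . → 7 faults.
Under FIFO: F F . F F . F F . . → 6 faults.
A − B = 7 − 6 = 1.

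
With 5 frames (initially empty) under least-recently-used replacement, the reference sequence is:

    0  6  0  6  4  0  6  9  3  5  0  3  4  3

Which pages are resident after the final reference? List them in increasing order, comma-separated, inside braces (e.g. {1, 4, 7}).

0 -> fault, frames (0)
6 -> fault, frames (0 6)
0 -> hit
6 -> hit
4 -> fault, frames (0 6 4)
0 -> hit
6 -> hit
9 -> fault, frames (4 0 6 9)
3 -> fault, frames (4 0 6 9 3)
5 -> fault, evict 4, frames (0 6 9 3 5)
0 -> hit
3 -> hit
4 -> fault, evict 6, frames (9 5 0 3 4)
3 -> hit

{0, 3, 4, 5, 9}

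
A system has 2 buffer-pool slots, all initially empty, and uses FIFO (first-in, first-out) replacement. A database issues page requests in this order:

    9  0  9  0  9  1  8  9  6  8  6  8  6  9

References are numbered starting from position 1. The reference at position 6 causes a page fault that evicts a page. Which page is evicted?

pos 1: 9 → miss, frames (9)
pos 2: 0 → miss, frames (9 0)
pos 3: 9 → hit
pos 4: 0 → hit
pos 5: 9 → hit
pos 6: 1 → miss, evict 9, frames (0 1)
At position 6, page 9 is evicted.

9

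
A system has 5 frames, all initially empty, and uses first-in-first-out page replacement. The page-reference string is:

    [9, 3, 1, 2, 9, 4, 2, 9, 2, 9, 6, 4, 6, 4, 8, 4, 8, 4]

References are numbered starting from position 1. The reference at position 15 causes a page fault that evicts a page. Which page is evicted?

3

pos 1: 9 -> miss, frames {9}
pos 2: 3 -> miss, frames {9,3}
pos 3: 1 -> miss, frames {9,3,1}
pos 4: 2 -> miss, frames {9,3,1,2}
pos 5: 9 -> hit
pos 6: 4 -> miss, frames {9,3,1,2,4}
pos 7: 2 -> hit
pos 8: 9 -> hit
pos 9: 2 -> hit
pos 10: 9 -> hit
pos 11: 6 -> miss, evict 9, frames {3,1,2,4,6}
pos 12: 4 -> hit
pos 13: 6 -> hit
pos 14: 4 -> hit
pos 15: 8 -> miss, evict 3, frames {1,2,4,6,8}
At position 15, page 3 is evicted.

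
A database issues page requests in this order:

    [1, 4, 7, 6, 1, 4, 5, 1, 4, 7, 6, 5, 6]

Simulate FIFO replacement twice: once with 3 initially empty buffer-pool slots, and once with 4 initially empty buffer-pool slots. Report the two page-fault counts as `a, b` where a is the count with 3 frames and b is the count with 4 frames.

9, 10

3 frames: F F F F F F F . . F F . . → 9 faults.
4 frames: F F F F . . F F F F F F . → 10 faults.
10 > 9: adding a frame increased faults — Belady's anomaly.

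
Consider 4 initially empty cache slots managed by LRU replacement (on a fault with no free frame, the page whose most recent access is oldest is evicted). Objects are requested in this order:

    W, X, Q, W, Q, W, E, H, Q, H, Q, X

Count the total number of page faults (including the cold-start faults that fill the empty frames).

6

W -> miss, frames (W)
X -> miss, frames (W X)
Q -> miss, frames (W X Q)
W -> hit
Q -> hit
W -> hit
E -> miss, frames (X Q W E)
H -> miss, evict X, frames (Q W E H)
Q -> hit
H -> hit
Q -> hit
X -> miss, evict W, frames (E H Q X)
Page faults: 6.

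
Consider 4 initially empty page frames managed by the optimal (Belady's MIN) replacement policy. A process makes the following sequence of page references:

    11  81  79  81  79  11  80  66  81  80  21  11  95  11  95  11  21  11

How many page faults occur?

11 → miss, frames (11)
81 → miss, frames (11 81)
79 → miss, frames (11 81 79)
81 → hit
79 → hit
11 → hit
80 → miss, frames (11 81 79 80)
66 → miss, evict 79, frames (11 81 80 66)
81 → hit
80 → hit
21 → miss, evict 66, frames (11 81 80 21)
11 → hit
95 → miss, evict 80, frames (11 81 21 95)
11 → hit
95 → hit
11 → hit
21 → hit
11 → hit
Page faults: 7.

7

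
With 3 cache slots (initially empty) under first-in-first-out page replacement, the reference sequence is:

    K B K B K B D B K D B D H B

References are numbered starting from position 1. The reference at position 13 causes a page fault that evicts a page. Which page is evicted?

pos 1: K → miss, frames (K)
pos 2: B → miss, frames (K B)
pos 3: K → hit
pos 4: B → hit
pos 5: K → hit
pos 6: B → hit
pos 7: D → miss, frames (K B D)
pos 8: B → hit
pos 9: K → hit
pos 10: D → hit
pos 11: B → hit
pos 12: D → hit
pos 13: H → miss, evict K, frames (B D H)
At position 13, page K is evicted.

K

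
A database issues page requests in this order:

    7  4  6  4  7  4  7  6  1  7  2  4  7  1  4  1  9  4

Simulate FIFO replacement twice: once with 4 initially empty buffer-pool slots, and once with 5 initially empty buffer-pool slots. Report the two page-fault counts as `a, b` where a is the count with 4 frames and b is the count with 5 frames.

4 frames: F F F . . . . . F . F . F . F . F . → 8 faults.
5 frames: F F F . . . . . F . F . . . . . F . → 6 faults.
6 < 8: adding a frame reduced faults, as is typical.

8, 6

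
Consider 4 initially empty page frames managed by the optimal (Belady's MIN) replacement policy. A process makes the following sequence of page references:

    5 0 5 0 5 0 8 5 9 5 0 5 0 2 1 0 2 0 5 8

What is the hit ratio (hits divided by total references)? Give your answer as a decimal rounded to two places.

0.65

5: miss, frames {5}
0: miss, frames {5,0}
5: hit
0: hit
5: hit
0: hit
8: miss, frames {5,0,8}
5: hit
9: miss, frames {5,0,8,9}
5: hit
0: hit
5: hit
0: hit
2: miss, evict 9, frames {5,0,8,2}
1: miss, evict 8, frames {5,0,2,1}
0: hit
2: hit
0: hit
5: hit
8: miss, evict 1, frames {5,0,2,8}
Hits: 13 of 20 references → 13/20 = 0.6500.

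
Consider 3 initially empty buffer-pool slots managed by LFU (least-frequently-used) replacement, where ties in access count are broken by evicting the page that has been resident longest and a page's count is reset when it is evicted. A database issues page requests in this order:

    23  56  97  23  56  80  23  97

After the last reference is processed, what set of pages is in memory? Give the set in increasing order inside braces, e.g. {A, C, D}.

{23, 56, 97}

23: miss, frames (23)
56: miss, frames (23 56)
97: miss, frames (23 56 97)
23: hit
56: hit
80: miss, evict 97, frames (23 56 80)
23: hit
97: miss, evict 80, frames (23 56 97)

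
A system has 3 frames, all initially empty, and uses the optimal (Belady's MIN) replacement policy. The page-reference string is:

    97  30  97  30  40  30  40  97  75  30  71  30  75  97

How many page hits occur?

8

97 → miss, frames [97]
30 → miss, frames [97, 30]
97 → hit
30 → hit
40 → miss, frames [97, 30, 40]
30 → hit
40 → hit
97 → hit
75 → miss, evict 40, frames [97, 30, 75]
30 → hit
71 → miss, evict 97, frames [30, 75, 71]
30 → hit
75 → hit
97 → miss, evict 71, frames [30, 75, 97]
Hits: 8.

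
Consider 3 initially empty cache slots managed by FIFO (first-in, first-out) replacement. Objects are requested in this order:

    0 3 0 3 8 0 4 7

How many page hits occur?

0: fault, frames {0}
3: fault, frames {0,3}
0: hit
3: hit
8: fault, frames {0,3,8}
0: hit
4: fault, evict 0, frames {3,8,4}
7: fault, evict 3, frames {8,4,7}
Hits: 3.

3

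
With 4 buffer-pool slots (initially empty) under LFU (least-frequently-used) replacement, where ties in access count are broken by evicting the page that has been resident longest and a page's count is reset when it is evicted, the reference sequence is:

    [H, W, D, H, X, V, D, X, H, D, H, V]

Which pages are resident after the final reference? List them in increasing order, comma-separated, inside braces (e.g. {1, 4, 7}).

{D, H, V, X}

H → miss, frames (H)
W → miss, frames (H W)
D → miss, frames (H W D)
H → hit
X → miss, frames (H W D X)
V → miss, evict W, frames (H D X V)
D → hit
X → hit
H → hit
D → hit
H → hit
V → hit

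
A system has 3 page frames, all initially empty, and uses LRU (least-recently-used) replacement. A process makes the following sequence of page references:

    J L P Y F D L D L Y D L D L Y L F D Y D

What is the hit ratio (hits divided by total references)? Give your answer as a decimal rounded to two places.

0.45

J: miss, frames [J]
L: miss, frames [J, L]
P: miss, frames [J, L, P]
Y: miss, evict J, frames [L, P, Y]
F: miss, evict L, frames [P, Y, F]
D: miss, evict P, frames [Y, F, D]
L: miss, evict Y, frames [F, D, L]
D: hit
L: hit
Y: miss, evict F, frames [D, L, Y]
D: hit
L: hit
D: hit
L: hit
Y: hit
L: hit
F: miss, evict D, frames [Y, L, F]
D: miss, evict Y, frames [L, F, D]
Y: miss, evict L, frames [F, D, Y]
D: hit
Hits: 9 of 20 references → 9/20 = 0.4500.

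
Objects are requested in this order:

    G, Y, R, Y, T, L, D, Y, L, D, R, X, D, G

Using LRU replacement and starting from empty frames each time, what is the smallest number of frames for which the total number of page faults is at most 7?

7

f=1: 14 faults
f=2: 13 faults
f=3: 10 faults
f=4: 9 faults
f=5: 8 faults
f=6: 8 faults
f=7: 7 faults
Smallest f with faults ≤ 7 is 7.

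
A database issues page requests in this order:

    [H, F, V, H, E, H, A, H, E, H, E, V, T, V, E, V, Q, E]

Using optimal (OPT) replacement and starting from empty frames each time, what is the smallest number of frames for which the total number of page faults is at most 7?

4

f=1: 18 faults
f=2: 10 faults
f=3: 8 faults
f=4: 7 faults
f=5: 7 faults
f=6: 7 faults
f=7: 7 faults
Smallest f with faults ≤ 7 is 4.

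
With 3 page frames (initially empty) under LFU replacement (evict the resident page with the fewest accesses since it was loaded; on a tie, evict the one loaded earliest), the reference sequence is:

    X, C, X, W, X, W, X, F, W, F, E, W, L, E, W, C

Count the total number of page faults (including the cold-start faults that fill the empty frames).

8

X -> fault, frames {X}
C -> fault, frames {X,C}
X -> hit
W -> fault, frames {X,C,W}
X -> hit
W -> hit
X -> hit
F -> fault, evict C, frames {X,W,F}
W -> hit
F -> hit
E -> fault, evict F, frames {X,W,E}
W -> hit
L -> fault, evict E, frames {X,W,L}
E -> fault, evict L, frames {X,W,E}
W -> hit
C -> fault, evict E, frames {X,W,C}
Page faults: 8.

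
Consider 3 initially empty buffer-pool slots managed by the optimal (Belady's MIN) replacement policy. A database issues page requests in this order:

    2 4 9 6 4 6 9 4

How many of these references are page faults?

2: fault, frames [2]
4: fault, frames [2, 4]
9: fault, frames [2, 4, 9]
6: fault, evict 2, frames [4, 9, 6]
4: hit
6: hit
9: hit
4: hit
Page faults: 4.

4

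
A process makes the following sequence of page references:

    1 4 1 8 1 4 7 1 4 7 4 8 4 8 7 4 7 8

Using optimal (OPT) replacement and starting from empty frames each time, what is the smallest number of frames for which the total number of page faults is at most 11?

f=1: 18 faults
f=2: 9 faults
f=3: 5 faults
f=4: 4 faults
Smallest f with faults ≤ 11 is 2.

2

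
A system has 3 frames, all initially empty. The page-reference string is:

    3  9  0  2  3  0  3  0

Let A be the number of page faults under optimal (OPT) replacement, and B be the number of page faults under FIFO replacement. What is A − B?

Under OPT: F F F F . . . . → 4 faults.
Under FIFO: F F F F F . . . → 5 faults.
A − B = 4 − 5 = -1.

-1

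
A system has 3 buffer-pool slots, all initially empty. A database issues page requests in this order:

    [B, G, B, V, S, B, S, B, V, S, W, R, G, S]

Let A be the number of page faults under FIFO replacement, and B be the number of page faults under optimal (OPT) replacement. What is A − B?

Under FIFO: F F . F F F . . . . F F F F → 9 faults.
Under OPT: F F . F F . . . . . F F F . → 7 faults.
A − B = 9 − 7 = 2.

2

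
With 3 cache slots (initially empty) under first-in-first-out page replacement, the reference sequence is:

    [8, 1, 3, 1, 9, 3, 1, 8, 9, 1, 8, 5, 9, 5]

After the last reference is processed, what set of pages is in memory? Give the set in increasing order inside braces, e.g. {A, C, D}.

{1, 5, 9}

8: miss, frames {8}
1: miss, frames {8,1}
3: miss, frames {8,1,3}
1: hit
9: miss, evict 8, frames {1,3,9}
3: hit
1: hit
8: miss, evict 1, frames {3,9,8}
9: hit
1: miss, evict 3, frames {9,8,1}
8: hit
5: miss, evict 9, frames {8,1,5}
9: miss, evict 8, frames {1,5,9}
5: hit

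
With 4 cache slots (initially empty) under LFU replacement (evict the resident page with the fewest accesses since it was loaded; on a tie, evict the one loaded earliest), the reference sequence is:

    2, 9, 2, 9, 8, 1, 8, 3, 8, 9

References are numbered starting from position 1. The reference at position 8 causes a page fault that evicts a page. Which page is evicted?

1

pos 1: 2: miss, frames {2}
pos 2: 9: miss, frames {2,9}
pos 3: 2: hit
pos 4: 9: hit
pos 5: 8: miss, frames {2,9,8}
pos 6: 1: miss, frames {2,9,8,1}
pos 7: 8: hit
pos 8: 3: miss, evict 1, frames {2,9,8,3}
At position 8, page 1 is evicted.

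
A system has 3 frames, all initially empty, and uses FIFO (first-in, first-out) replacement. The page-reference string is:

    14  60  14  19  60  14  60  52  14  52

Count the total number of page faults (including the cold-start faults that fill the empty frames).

14: miss, frames {14}
60: miss, frames {14,60}
14: hit
19: miss, frames {14,60,19}
60: hit
14: hit
60: hit
52: miss, evict 14, frames {60,19,52}
14: miss, evict 60, frames {19,52,14}
52: hit
Page faults: 5.

5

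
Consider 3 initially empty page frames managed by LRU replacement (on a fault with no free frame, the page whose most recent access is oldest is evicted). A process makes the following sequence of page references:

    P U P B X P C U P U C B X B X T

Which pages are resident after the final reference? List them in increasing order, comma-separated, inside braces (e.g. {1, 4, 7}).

P → fault, frames [P]
U → fault, frames [P, U]
P → hit
B → fault, frames [U, P, B]
X → fault, evict U, frames [P, B, X]
P → hit
C → fault, evict B, frames [X, P, C]
U → fault, evict X, frames [P, C, U]
P → hit
U → hit
C → hit
B → fault, evict P, frames [U, C, B]
X → fault, evict U, frames [C, B, X]
B → hit
X → hit
T → fault, evict C, frames [B, X, T]

{B, T, X}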